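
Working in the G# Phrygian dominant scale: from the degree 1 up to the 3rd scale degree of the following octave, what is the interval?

Spelling the G# Phrygian dominant scale: G# A B# C# D# E F#.
That puts G# below B#.
From G# to B# is 16 semitones, exactly the major tenth.

major tenth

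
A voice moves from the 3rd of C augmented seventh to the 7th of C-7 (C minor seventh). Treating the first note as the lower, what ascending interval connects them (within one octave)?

diminished fifth

The 3rd of C augmented seventh is E; the 7th of C-7 (C minor seventh) is Bb.
E up to Bb is 6 semitones, a half step narrower than a perfect fifth, so the interval is diminished.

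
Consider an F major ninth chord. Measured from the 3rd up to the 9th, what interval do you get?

Fmaj9: F A C E G.
3rd = A; 9th = G.
7 letter names make it a seventh; at 10 semitones (a half step narrower than major) the quality is minor.

minor seventh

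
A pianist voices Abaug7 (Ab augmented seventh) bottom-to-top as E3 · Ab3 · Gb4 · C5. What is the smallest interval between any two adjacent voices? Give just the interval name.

diminished fourth

Adjacent intervals: E3→Ab3 = diminished fourth; Ab3→Gb4 = minor seventh; Gb4→C5 = augmented fourth.
The smallest is E3 to Ab3, a diminished fourth (4 semitones).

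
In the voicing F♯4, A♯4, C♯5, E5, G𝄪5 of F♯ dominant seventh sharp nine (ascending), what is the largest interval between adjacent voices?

augmented third

Adjacent intervals: F♯4→A♯4 = major third; A♯4→C♯5 = minor third; C♯5→E5 = minor third; E5→G𝄪5 = augmented third.
The largest is E5 to G𝄪5, an augmented third (5 semitones).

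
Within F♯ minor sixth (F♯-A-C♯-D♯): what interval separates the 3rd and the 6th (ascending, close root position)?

augmented fourth

3rd = A; 6th = D♯.
A up to D♯ is 6 semitones, a half step wider than a perfect fourth, so the interval is augmented.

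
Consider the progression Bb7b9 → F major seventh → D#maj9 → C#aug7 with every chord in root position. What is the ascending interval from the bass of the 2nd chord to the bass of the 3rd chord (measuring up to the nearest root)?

The roots are F and D#.
From F to D#: 10 semitones over a sixth = augmented.

augmented sixth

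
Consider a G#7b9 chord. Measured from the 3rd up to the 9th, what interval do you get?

Spelling the chord: G#, B#, D#, F#, A.
The 3rd is B# and the 9th is A.
From B# to A: 9 semitones over a seventh = diminished.

diminished 7th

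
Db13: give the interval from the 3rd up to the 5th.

Db13 (Db dominant thirteenth) is spelled Db–F–Ab–Cb–Eb–Bb.
That puts F below Ab.
From F to Ab: 3 semitones over a third = minor.

minor third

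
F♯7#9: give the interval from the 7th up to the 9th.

F♯7#9 (F♯ dominant seventh sharp nine): F♯ A♯ C♯ E G𝄪.
The 7th is E and the 9th is G𝄪.
E up to G𝄪 is 5 semitones, a half step wider than a major third, so the interval is augmented.

augmented 3rd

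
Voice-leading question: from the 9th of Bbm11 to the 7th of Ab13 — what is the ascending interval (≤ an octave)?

Bbm11 has C as its 9th, and Ab13 has Gb as its 7th.
5 letter names make it a fifth; at 6 semitones (a half step narrower than perfect) the quality is diminished.

diminished fifth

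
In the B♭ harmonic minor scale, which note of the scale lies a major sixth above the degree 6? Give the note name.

Eb

The scale is B♭ C D♭ E♭ F G♭ A.
The degree 6 is G♭; a major sixth above that is E♭ — scale degree 4.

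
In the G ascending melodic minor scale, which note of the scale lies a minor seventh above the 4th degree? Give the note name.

Bb

The scale is G A Bb C D E F#.
The 4th degree is C; a minor seventh above that is Bb — scale degree 3.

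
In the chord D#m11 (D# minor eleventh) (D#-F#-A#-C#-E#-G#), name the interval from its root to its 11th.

P11

Root = D#; 11th = G#.
D# up to G# spans 11 letter names and 17 semitones — a perfect eleventh.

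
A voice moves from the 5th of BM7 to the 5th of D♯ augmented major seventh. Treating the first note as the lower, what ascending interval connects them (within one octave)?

augmented third

The 5th of BM7 is F♯; the 5th of D♯ augmented major seventh is A𝄪.
From F♯ to A𝄪: 5 semitones over a third = augmented.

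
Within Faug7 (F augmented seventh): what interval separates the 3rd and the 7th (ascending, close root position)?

diminished fifth

The chord tones of F7#5 are F A C♯ E♭.
The 3rd is A and the 7th is E♭.
From A to E♭: 6 semitones over a fifth = diminished.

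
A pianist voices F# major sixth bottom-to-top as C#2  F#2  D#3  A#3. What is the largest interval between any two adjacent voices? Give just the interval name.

major sixth

Adjacent intervals: C#2→F#2 = perfect fourth; F#2→D#3 = major sixth; D#3→A#3 = perfect fifth.
The largest is F#2 to D#3, a major sixth (9 semitones).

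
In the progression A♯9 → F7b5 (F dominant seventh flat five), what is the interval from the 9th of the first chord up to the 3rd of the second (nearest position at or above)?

A♯9 has B♯ as its 9th, and F7b5 (F dominant seventh flat five) has A as its 3rd.
From B♯ to A: 9 semitones over a seventh = diminished.

diminished seventh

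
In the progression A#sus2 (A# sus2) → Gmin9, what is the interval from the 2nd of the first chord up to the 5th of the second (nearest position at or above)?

A#sus2 (A# sus2) has B# as its 2nd, and Gmin9 has D as its 5th.
B# up to D is 2 semitones, a whole step narrower than a major third, so the interval is diminished.

diminished third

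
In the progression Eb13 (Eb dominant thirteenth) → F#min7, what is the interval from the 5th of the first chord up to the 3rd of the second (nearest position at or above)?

major 7th

Eb13 (Eb dominant thirteenth) has Bb as its 5th, and F#min7 has A as its 3rd.
Counting 7 letters and 11 half steps from Bb gives a major seventh.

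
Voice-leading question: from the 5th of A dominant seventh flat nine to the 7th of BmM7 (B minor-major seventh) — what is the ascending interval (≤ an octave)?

augmented fourth

The 5th of A dominant seventh flat nine is E; the 7th of BmM7 (B minor-major seventh) is A#.
E up to A# is 6 semitones, a half step wider than a perfect fourth, so the interval is augmented.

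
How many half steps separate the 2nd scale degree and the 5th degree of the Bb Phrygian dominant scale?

6

The scale is Bb Cb D Eb F Gb Ab.
Cb up to F is an augmented fourth — 6 semitones.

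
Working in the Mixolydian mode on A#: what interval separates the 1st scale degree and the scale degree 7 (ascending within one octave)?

The scale runs A# B# C## D# E# F## G#.
The 1st scale degree is A# and the 7th scale degree is G#.
A# up to G# is 10 semitones, a half step narrower than a major seventh, so the interval is minor.

minor 7th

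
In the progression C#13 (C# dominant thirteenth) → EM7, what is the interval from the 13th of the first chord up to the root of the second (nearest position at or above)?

The 13th of C#13 (C# dominant thirteenth) is A#; the root of EM7 is E.
A# up to E is 6 semitones, a half step narrower than a perfect fifth, so the interval is diminished.

diminished fifth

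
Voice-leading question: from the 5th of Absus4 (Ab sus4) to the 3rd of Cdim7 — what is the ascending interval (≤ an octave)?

perfect 1st

The 5th of Absus4 (Ab sus4) is Eb; the 3rd of Cdim7 is Eb.
Eb up to Eb spans 1 letter names and 0 semitones — a perfect unison.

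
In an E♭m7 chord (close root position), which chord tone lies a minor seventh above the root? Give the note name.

E♭-7 (E♭ minor seventh): E♭ G♭ B♭ D♭.
The root is E♭. A minor seventh above E♭ is D♭.
D♭ is the chord's 7th.

Db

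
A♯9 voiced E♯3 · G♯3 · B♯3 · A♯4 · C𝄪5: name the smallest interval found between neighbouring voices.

minor third

Adjacent intervals: E♯3→G♯3 = minor third; G♯3→B♯3 = major third; B♯3→A♯4 = minor seventh; A♯4→C𝄪5 = major third.
The smallest is E♯3 to G♯3, a minor third (3 semitones).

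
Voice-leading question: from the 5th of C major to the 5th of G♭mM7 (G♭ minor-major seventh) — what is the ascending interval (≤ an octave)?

C major has G as its 5th, and G♭mM7 (G♭ minor-major seventh) has D♭ as its 5th.
5 letter names make it a fifth; at 6 semitones (a half step narrower than perfect) the quality is diminished.

d5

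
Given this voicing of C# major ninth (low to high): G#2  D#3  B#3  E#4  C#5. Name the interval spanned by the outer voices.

perfect 18th

The outer voices are G#2 and C#5.
G# up to C# spans 18 letter names and 29 semitones — a perfect 18th.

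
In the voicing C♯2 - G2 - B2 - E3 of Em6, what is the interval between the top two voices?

P4

Those voices are B2 and E3.
From B to E is 5 semitones, exactly the perfect fourth.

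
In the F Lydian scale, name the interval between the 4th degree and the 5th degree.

Spelling the F Lydian scale: F G A B C D E.
The 4th degree is B and the 5th scale degree is C.
2 letter names make it a second; at 1 semitone (a half step narrower than major) the quality is minor.

minor 2nd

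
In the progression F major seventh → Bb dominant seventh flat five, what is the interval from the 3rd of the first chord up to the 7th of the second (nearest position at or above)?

F major seventh has A as its 3rd, and Bb dominant seventh flat five has Ab as its 7th.
A up to Ab is 11 semitones, a half step narrower than a perfect octave, so the interval is diminished.

diminished octave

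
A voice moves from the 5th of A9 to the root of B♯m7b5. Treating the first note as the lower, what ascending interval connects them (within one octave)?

The 5th of A9 is E; the root of B♯m7b5 is B♯.
From E to B♯: 8 semitones over a fifth = augmented.

augmented fifth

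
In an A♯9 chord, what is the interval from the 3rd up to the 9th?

The chord tones of A♯9 (A♯ dominant ninth) are A♯-C𝄪-E♯-G♯-B♯.
3rd = C𝄪; 9th = B♯.
7 letter names make it a seventh; at 10 semitones (a half step narrower than major) the quality is minor.

minor 7th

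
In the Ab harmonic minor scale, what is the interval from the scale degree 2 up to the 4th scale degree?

minor third

Spelling the Ab harmonic minor scale: Ab Bb Cb Db Eb Fb G.
That puts Bb below Db.
3 letter names make it a third; at 3 semitones (a half step narrower than major) the quality is minor.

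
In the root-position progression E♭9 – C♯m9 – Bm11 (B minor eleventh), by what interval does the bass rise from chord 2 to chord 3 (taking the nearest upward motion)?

The roots are C♯ and B.
C♯ up to B is 10 semitones, a half step narrower than a major seventh, so the interval is minor.

minor 7th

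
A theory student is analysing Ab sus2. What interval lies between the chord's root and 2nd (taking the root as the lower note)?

major second

The chord tones of Absus2 (Ab sus2) are Ab Bb Eb.
That puts Ab below Bb.
From Ab to Bb is 2 semitones, exactly the major second.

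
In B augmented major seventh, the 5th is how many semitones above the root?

8

Bmaj7#5: B-D♯-F𝄪-A♯.
B to F𝄪 is an augmented fifth: 8 semitones.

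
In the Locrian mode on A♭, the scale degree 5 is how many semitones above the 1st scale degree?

The scale is A♭ B𝄫 C♭ D♭ E𝄫 F♭ G♭.
A♭ up to E𝄫 is a diminished fifth — 6 semitones.

6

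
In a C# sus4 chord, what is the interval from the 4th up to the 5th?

major 2nd

The chord tones of C#sus4 are C#, F#, G#.
That puts F# below G#.
F# up to G# spans 2 letter names and 2 semitones — a major second.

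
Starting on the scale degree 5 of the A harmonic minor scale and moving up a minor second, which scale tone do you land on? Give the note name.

The scale is A B C D E F G♯.
The scale degree 5 is E; a minor second above that is F — scale degree 6.

F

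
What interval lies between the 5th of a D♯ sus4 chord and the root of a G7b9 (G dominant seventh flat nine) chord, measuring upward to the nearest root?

diminished seventh

The 5th of D♯ sus4 is A♯; the root of G7b9 (G dominant seventh flat nine) is G.
A♯ up to G is 9 semitones, a whole step narrower than a major seventh, so the interval is diminished.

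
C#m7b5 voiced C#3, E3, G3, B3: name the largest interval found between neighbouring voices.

Adjacent intervals: C#3→E3 = minor third; E3→G3 = minor third; G3→B3 = major third.
The largest is G3 to B3, a major third (4 semitones).

major third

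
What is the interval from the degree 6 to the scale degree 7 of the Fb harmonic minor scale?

A2

Fb harmonic minor: Fb Gb Abb Bbb Cb Dbb Eb.
So we need the interval from Dbb up to Eb.
Dbb up to Eb is 3 semitones, a half step wider than a major second, so the interval is augmented.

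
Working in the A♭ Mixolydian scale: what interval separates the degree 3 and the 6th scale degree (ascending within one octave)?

perfect 4th

The scale runs A♭ B♭ C D♭ E♭ F G♭.
Degree 3 = C; degree 6 = F.
From C to F is 5 semitones, exactly the perfect fourth.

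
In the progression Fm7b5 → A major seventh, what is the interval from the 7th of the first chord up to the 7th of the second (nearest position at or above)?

A3

The 7th of Fm7b5 is E♭; the 7th of A major seventh is G♯.
From E♭ to G♯: 5 semitones over a third = augmented.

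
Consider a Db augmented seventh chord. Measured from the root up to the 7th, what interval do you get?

minor seventh

Db augmented seventh: Db F A Cb.
That puts Db below Cb.
Db up to Cb is 10 semitones, a half step narrower than a major seventh, so the interval is minor.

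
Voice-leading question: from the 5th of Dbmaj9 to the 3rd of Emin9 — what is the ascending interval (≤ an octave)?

major seventh

Dbmaj9 has Ab as its 5th, and Emin9 has G as its 3rd.
Counting 7 letters and 11 half steps from Ab gives a major seventh.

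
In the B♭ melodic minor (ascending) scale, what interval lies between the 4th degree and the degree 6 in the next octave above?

B♭ melodic minor: B♭ C D♭ E♭ F G A.
That puts E♭ below G.
From E♭ to G is 16 semitones, exactly the major tenth.

M10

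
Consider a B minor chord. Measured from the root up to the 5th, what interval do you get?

Spelling the chord: B-D-F#.
That puts B below F#.
B up to F# spans 5 letter names and 7 semitones — a perfect fifth.

P5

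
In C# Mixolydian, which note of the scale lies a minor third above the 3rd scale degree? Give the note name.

G#

The scale is C# D# E# F# G# A# B.
The 3rd scale degree is E#; a minor third above that is G# — scale degree 5.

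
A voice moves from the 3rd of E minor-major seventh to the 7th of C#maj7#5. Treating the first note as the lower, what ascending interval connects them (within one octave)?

The 3rd of E minor-major seventh is G; the 7th of C#maj7#5 is B#.
From G to B#: 5 semitones over a third = augmented.

A3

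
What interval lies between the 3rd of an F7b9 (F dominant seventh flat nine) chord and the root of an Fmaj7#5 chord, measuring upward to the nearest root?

The 3rd of F7b9 (F dominant seventh flat nine) is A; the root of Fmaj7#5 is F.
6 letter names make it a sixth; at 8 semitones (a half step narrower than major) the quality is minor.

minor 6th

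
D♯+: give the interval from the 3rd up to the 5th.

major 3rd

The chord tones of D♯aug are D♯, F𝄪, A𝄪.
3rd = F𝄪; 5th = A𝄪.
Counting 3 letters and 4 half steps from F𝄪 gives a major third.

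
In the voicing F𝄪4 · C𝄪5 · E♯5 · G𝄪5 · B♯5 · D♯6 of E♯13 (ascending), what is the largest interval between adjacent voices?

Adjacent intervals: F𝄪4→C𝄪5 = perfect fifth; C𝄪5→E♯5 = minor third; E♯5→G𝄪5 = major third; G𝄪5→B♯5 = minor third; B♯5→D♯6 = minor third.
The largest is F𝄪4 to C𝄪5, a perfect fifth (7 semitones).

perfect 5th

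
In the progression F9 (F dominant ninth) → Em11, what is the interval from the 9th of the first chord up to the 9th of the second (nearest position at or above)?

The 9th of F9 (F dominant ninth) is G; the 9th of Em11 is F#.
G up to F# spans 7 letter names and 11 semitones — a major seventh.

major 7th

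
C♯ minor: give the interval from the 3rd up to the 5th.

major 3rd

Spelling the chord: C♯-E-G♯.
The 3rd is E and the 5th is G♯.
Counting 3 letters and 4 half steps from E gives a major third.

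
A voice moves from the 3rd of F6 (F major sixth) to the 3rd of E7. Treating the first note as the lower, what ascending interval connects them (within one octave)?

F6 (F major sixth) has A as its 3rd, and E7 has G# as its 3rd.
A up to G# spans 7 letter names and 11 semitones — a major seventh.

major seventh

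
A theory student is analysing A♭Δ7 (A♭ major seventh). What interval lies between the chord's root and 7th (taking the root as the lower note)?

major seventh

The chord tones of A♭ major seventh are A♭–C–E♭–G.
That puts A♭ below G.
Counting 7 letters and 11 half steps from A♭ gives a major seventh.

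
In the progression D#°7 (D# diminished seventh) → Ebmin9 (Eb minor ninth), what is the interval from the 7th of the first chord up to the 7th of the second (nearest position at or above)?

m2

The 7th of D#°7 (D# diminished seventh) is C; the 7th of Ebmin9 (Eb minor ninth) is Db.
C up to Db is 1 semitone, a half step narrower than a major second, so the interval is minor.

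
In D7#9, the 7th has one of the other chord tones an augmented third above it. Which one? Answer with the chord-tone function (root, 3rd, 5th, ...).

The chord tones of D7#9 are D-F#-A-C-E#.
The 7th is C. An augmented third above C is E#.
E# is the chord's 9th.

9th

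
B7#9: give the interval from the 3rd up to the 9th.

B dominant seventh sharp nine is spelled B–D♯–F♯–A–C𝄪.
That puts D♯ below C𝄪.
From D♯ to C𝄪 is 11 semitones, exactly the major seventh.

major 7th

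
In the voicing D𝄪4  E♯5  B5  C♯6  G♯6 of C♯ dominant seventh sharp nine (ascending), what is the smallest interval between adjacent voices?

Adjacent intervals: D𝄪4→E♯5 = minor ninth; E♯5→B5 = diminished fifth; B5→C♯6 = major second; C♯6→G♯6 = perfect fifth.
The smallest is B5 to C♯6, a major second (2 semitones).

major 2nd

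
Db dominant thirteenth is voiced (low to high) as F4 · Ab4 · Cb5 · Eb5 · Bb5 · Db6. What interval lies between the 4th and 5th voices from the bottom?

Those voices are Eb5 and Bb5.
Counting 5 letters and 7 half steps from Eb gives a perfect fifth.

perfect fifth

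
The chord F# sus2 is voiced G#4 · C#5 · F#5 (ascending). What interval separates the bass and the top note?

minor seventh

The outer voices are G#4 and F#5.
7 letter names make it a seventh; at 10 semitones (a half step narrower than major) the quality is minor.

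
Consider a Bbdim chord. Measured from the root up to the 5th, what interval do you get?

diminished 5th

The chord tones of Bb° (Bb diminished) are Bb–Db–Fb.
So we need the interval from Bb up to Fb.
Bb up to Fb is 6 semitones, a half step narrower than a perfect fifth, so the interval is diminished.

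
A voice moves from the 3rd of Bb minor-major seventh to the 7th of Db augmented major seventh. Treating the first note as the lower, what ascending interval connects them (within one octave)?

The 3rd of Bb minor-major seventh is Db; the 7th of Db augmented major seventh is C.
Counting 7 letters and 11 half steps from Db gives a major seventh.

M7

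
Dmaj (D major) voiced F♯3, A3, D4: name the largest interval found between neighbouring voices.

Adjacent intervals: F♯3→A3 = minor third; A3→D4 = perfect fourth.
The largest is A3 to D4, a perfect fourth (5 semitones).

P4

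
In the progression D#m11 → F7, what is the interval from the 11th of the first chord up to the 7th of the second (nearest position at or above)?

diminished 6th

D#m11 has G# as its 11th, and F7 has Eb as its 7th.
From G# to Eb: 7 semitones over a sixth = diminished.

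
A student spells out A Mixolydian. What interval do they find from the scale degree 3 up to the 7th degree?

The scale runs A B C♯ D E F♯ G.
Scale degree 3 = C♯; 7th scale degree = G.
From C♯ to G: 6 semitones over a fifth = diminished.

diminished fifth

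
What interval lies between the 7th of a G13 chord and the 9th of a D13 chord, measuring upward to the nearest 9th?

major seventh

G13 has F as its 7th, and D13 has E as its 9th.
Counting 7 letters and 11 half steps from F gives a major seventh.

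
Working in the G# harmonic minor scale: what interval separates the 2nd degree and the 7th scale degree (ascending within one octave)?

Spelling the G# harmonic minor scale: G# A# B C# D# E F##.
That puts A# below F##.
Counting 6 letters and 9 half steps from A# gives a major sixth.

major sixth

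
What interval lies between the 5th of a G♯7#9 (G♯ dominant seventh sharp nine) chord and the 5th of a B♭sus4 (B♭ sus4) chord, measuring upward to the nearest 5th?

The 5th of G♯7#9 (G♯ dominant seventh sharp nine) is D♯; the 5th of B♭sus4 (B♭ sus4) is F.
3 letter names make it a third; at 2 semitones (a whole step narrower than major) the quality is diminished.

diminished third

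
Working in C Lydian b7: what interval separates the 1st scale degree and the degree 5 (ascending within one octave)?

C lydian dominant: C D E F♯ G A B♭.
That puts C below G.
From C to G is 7 semitones, exactly the perfect fifth.

perfect fifth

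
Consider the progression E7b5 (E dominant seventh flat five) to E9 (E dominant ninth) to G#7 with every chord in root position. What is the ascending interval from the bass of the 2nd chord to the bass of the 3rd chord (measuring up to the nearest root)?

major 3rd

The roots are E and G#.
E up to G# spans 3 letter names and 4 semitones — a major third.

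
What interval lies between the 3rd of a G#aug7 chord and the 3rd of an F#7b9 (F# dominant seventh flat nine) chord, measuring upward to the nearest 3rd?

minor seventh

The 3rd of G#aug7 is B#; the 3rd of F#7b9 (F# dominant seventh flat nine) is A#.
From B# to A#: 10 semitones over a seventh = minor.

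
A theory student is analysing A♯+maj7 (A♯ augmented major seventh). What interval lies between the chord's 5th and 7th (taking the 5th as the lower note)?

The chord tones of A♯+maj7 are A♯–C𝄪–E𝄪–G𝄪.
5th = E𝄪; 7th = G𝄪.
E𝄪 up to G𝄪 is 3 semitones, a half step narrower than a major third, so the interval is minor.

minor third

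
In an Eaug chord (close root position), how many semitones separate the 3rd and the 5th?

4

E augmented: E–G#–B#.
G# to B# is a major third: 4 semitones.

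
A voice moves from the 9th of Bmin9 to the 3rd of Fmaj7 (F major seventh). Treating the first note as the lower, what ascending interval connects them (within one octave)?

minor sixth

The 9th of Bmin9 is C#; the 3rd of Fmaj7 (F major seventh) is A.
C# up to A is 8 semitones, a half step narrower than a major sixth, so the interval is minor.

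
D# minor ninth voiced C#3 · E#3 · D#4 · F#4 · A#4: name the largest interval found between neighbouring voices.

minor 7th

Adjacent intervals: C#3→E#3 = major third; E#3→D#4 = minor seventh; D#4→F#4 = minor third; F#4→A#4 = major third.
The largest is E#3 to D#4, a minor seventh (10 semitones).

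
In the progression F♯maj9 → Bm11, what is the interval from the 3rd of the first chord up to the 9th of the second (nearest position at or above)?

F♯maj9 has A♯ as its 3rd, and Bm11 has C♯ as its 9th.
A♯ up to C♯ is 3 semitones, a half step narrower than a major third, so the interval is minor.

minor third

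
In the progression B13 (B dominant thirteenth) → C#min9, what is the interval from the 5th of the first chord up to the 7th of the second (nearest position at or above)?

P4

The 5th of B13 (B dominant thirteenth) is F#; the 7th of C#min9 is B.
Counting 4 letters and 5 half steps from F# gives a perfect fourth.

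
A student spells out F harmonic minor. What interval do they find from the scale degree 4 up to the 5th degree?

The scale runs F G Ab Bb C Db E.
That puts Bb below C.
Bb up to C spans 2 letter names and 2 semitones — a major second.

major 2nd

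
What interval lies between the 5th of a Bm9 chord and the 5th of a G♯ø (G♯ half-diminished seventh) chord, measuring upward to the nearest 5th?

Bm9 has F♯ as its 5th, and G♯ø (G♯ half-diminished seventh) has D as its 5th.
6 letter names make it a sixth; at 8 semitones (a half step narrower than major) the quality is minor.

minor 6th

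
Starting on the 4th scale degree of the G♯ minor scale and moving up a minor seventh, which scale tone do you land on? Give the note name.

The scale is G♯ A♯ B C♯ D♯ E F♯.
The 4th scale degree is C♯; a minor seventh above that is B — scale degree 3.

B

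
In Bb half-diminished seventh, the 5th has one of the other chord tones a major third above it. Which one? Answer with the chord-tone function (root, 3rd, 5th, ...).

7th

Bbø: Bb, Db, Fb, Ab.
The 5th is Fb. A major third above Fb is Ab.
Ab is the chord's 7th.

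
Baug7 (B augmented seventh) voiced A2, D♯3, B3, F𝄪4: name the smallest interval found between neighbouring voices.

A4

Adjacent intervals: A2→D♯3 = augmented fourth; D♯3→B3 = minor sixth; B3→F𝄪4 = augmented fifth.
The smallest is A2 to D♯3, an augmented fourth (6 semitones).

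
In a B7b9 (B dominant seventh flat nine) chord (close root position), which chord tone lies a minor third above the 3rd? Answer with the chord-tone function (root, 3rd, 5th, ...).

Spelling the chord: B, D♯, F♯, A, C.
The 3rd is D♯. A minor third above D♯ is F♯.
F♯ is the chord's 5th.

5th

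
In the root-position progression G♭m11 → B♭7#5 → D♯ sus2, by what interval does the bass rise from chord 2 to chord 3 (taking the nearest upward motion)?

augmented 3rd

The roots are B♭ and D♯.
3 letter names make it a third; at 5 semitones (a half step wider than major) the quality is augmented.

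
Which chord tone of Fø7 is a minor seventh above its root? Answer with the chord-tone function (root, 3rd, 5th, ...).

Spelling the chord: F, Ab, Cb, Eb.
The root is F. A minor seventh above F is Eb.
Eb is the chord's 7th.

7th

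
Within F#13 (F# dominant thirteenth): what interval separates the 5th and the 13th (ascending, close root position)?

M9

F#13 (F# dominant thirteenth) is spelled F# A# C# E G# D#.
So we need the interval from C# up to D#.
From C# to D# is 14 semitones, exactly the major ninth.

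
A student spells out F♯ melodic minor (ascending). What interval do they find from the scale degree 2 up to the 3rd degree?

Spelling F♯ melodic minor (ascending): F♯ G♯ A B C♯ D♯ E♯.
The scale degree 2 is G♯ and the 3rd scale degree is A.
From G♯ to A: 1 semitone over a second = minor.

minor second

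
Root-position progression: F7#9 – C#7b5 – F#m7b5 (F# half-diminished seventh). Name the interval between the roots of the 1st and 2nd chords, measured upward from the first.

The roots are F and C#.
5 letter names make it a fifth; at 8 semitones (a half step wider than perfect) the quality is augmented.

A5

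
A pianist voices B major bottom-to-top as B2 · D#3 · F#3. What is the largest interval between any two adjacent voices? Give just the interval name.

Adjacent intervals: B2→D#3 = major third; D#3→F#3 = minor third.
The largest is B2 to D#3, a major third (4 semitones).

major 3rd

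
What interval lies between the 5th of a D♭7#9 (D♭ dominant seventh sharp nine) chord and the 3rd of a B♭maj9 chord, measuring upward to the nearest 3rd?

D♭7#9 (D♭ dominant seventh sharp nine) has A♭ as its 5th, and B♭maj9 has D as its 3rd.
4 letter names make it a fourth; at 6 semitones (a half step wider than perfect) the quality is augmented.

augmented fourth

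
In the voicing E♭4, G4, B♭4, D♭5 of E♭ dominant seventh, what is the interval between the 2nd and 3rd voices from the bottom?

minor 3rd

Those voices are G4 and B♭4.
3 letter names make it a third; at 3 semitones (a half step narrower than major) the quality is minor.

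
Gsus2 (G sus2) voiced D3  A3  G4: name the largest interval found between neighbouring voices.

minor seventh

Adjacent intervals: D3→A3 = perfect fifth; A3→G4 = minor seventh.
The largest is A3 to G4, a minor seventh (10 semitones).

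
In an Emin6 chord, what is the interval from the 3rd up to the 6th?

augmented fourth

Spelling the chord: E G B C♯.
The 3rd is G and the 6th is C♯.
From G to C♯: 6 semitones over a fourth = augmented.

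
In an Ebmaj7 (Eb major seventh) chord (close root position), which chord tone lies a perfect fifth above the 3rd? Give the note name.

EbΔ7: Eb–G–Bb–D.
The 3rd is G. A perfect fifth above G is D.
D is the chord's 7th.

D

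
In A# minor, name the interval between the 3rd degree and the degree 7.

perfect 5th

Spelling A# minor: A# B# C# D# E# F# G#.
That puts C# below G#.
From C# to G# is 7 semitones, exactly the perfect fifth.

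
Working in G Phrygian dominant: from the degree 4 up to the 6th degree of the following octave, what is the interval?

Spelling G Phrygian dominant: G Ab B C D Eb F.
Degree 4 = C; degree 6 (up an octave) = Eb.
From C to Eb: 15 semitones over a tenth = minor.

minor 10th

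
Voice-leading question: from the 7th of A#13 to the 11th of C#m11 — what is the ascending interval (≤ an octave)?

A#13 has G# as its 7th, and C#m11 has F# as its 11th.
7 letter names make it a seventh; at 10 semitones (a half step narrower than major) the quality is minor.

minor seventh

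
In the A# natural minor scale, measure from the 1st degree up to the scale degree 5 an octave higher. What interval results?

The scale runs A# B# C# D# E# F# G#.
That puts A# below E#.
A# up to E# spans 12 letter names and 19 semitones — a perfect twelfth.

perfect twelfth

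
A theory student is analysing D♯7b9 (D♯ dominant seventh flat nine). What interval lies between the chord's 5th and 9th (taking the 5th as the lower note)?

Spelling the chord: D♯–F𝄪–A♯–C♯–E.
The 5th is A♯ and the 9th is E.
A♯ up to E is 6 semitones, a half step narrower than a perfect fifth, so the interval is diminished.

d5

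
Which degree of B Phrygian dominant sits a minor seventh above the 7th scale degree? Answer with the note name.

The scale is B C D# E F# G A.
The 7th scale degree is A; a minor seventh above that is G — scale degree 6.

G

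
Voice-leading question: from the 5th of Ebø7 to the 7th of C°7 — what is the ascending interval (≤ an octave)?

Ebø7 has Bbb as its 5th, and C°7 has Bbb as its 7th.
Counting 1 letters and 0 half steps from Bbb gives a perfect unison.

perfect unison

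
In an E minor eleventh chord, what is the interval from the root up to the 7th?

Em11 is spelled E-G-B-D-F#-A.
So we need the interval from E up to D.
From E to D: 10 semitones over a seventh = minor.

minor seventh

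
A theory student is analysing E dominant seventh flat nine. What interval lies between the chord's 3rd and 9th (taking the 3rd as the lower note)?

diminished seventh

Spelling the chord: E-G♯-B-D-F.
3rd = G♯; 9th = F.
G♯ up to F is 9 semitones, a whole step narrower than a major seventh, so the interval is diminished.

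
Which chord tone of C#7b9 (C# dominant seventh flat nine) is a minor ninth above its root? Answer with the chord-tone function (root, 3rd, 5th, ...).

9th

C# dominant seventh flat nine: C#-E#-G#-B-D.
The root is C#. A minor ninth above C# is D.
D is the chord's 9th.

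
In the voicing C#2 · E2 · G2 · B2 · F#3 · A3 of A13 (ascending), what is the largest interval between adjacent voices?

perfect fifth

Adjacent intervals: C#2→E2 = minor third; E2→G2 = minor third; G2→B2 = major third; B2→F#3 = perfect fifth; F#3→A3 = minor third.
The largest is B2 to F#3, a perfect fifth (7 semitones).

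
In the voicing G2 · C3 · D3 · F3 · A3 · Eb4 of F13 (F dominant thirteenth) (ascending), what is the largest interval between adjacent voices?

d5

Adjacent intervals: G2→C3 = perfect fourth; C3→D3 = major second; D3→F3 = minor third; F3→A3 = major third; A3→Eb4 = diminished fifth.
The largest is A3 to Eb4, a diminished fifth (6 semitones).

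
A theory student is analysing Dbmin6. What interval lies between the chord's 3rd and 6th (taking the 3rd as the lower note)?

Dbmin6 is spelled Db–Fb–Ab–Bb.
The 3rd is Fb and the 6th is Bb.
Fb up to Bb is 6 semitones, a half step wider than a perfect fourth, so the interval is augmented.

A4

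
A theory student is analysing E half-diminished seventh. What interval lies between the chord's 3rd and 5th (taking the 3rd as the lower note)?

m3

Spelling the chord: E–G–B♭–D.
The 3rd is G and the 5th is B♭.
From G to B♭: 3 semitones over a third = minor.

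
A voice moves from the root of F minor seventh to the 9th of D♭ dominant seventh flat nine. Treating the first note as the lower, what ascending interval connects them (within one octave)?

diminished 7th

The root of F minor seventh is F; the 9th of D♭ dominant seventh flat nine is E𝄫.
From F to E𝄫: 9 semitones over a seventh = diminished.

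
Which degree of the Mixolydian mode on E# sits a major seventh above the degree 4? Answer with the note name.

G##

The scale is E# F## G## A# B# C## D#.
The degree 4 is A#; a major seventh above that is G## — scale degree 3.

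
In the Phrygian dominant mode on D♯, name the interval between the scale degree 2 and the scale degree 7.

D♯ phrygian dominant: D♯ E F𝄪 G♯ A♯ B C♯.
So we need the interval from E up to C♯.
E up to C♯ spans 6 letter names and 9 semitones — a major sixth.

major sixth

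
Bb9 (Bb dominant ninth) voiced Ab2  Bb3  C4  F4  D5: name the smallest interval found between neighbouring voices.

Adjacent intervals: Ab2→Bb3 = major ninth; Bb3→C4 = major second; C4→F4 = perfect fourth; F4→D5 = major sixth.
The smallest is Bb3 to C4, a major second (2 semitones).

major second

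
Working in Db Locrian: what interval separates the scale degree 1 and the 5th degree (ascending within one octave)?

diminished 5th

Db locrian: Db Ebb Fb Gb Abb Bbb Cb.
So we need the interval from Db up to Abb.
From Db to Abb: 6 semitones over a fifth = diminished.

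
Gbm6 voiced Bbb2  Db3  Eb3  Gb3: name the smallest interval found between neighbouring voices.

Adjacent intervals: Bbb2→Db3 = major third; Db3→Eb3 = major second; Eb3→Gb3 = minor third.
The smallest is Db3 to Eb3, a major second (2 semitones).

major 2nd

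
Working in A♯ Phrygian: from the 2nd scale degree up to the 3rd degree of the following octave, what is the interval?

A♯ phrygian: A♯ B C♯ D♯ E♯ F♯ G♯.
So we need the interval from B up to C♯.
From B to C♯ is 14 semitones, exactly the major ninth.

major ninth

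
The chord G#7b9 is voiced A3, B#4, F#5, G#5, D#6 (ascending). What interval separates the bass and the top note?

augmented 18th

The outer voices are A3 and D#6.
A up to D# is 30 semitones, a half step wider than a perfect 18th, so the interval is augmented.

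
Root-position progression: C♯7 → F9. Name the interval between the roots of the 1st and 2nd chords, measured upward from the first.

The roots are C♯ and F.
4 letter names make it a fourth; at 4 semitones (a half step narrower than perfect) the quality is diminished.

d4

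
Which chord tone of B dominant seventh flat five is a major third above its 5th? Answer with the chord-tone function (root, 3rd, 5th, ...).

7th

B dominant seventh flat five is spelled B–D♯–F–A.
The 5th is F. A major third above F is A.
A is the chord's 7th.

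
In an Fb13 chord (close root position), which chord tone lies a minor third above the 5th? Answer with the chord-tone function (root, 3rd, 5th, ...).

7th

Fb13: Fb–Ab–Cb–Ebb–Gb–Db.
The 5th is Cb. A minor third above Cb is Ebb.
Ebb is the chord's 7th.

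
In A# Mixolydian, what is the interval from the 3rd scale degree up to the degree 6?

perfect fourth

A# mixolydian: A# B# C## D# E# F## G#.
3rd scale degree = C##; degree 6 = F##.
C## up to F## spans 4 letter names and 5 semitones — a perfect fourth.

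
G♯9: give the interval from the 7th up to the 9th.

The chord tones of G♯9 (G♯ dominant ninth) are G♯-B♯-D♯-F♯-A♯.
So we need the interval from F♯ up to A♯.
Counting 3 letters and 4 half steps from F♯ gives a major third.

major 3rd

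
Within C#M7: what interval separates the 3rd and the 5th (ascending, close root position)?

minor 3rd

The chord tones of C#maj7 (C# major seventh) are C# E# G# B#.
The 3rd is E# and the 5th is G#.
From E# to G#: 3 semitones over a third = minor.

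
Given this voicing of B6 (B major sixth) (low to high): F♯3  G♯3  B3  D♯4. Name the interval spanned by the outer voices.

major 6th

The outer voices are F♯3 and D♯4.
F♯ up to D♯ spans 6 letter names and 9 semitones — a major sixth.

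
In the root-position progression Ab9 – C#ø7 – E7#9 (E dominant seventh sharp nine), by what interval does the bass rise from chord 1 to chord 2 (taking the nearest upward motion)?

augmented 3rd

The roots are Ab and C#.
3 letter names make it a third; at 5 semitones (a half step wider than major) the quality is augmented.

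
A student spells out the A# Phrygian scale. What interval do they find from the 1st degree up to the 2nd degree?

Spelling the A# Phrygian scale: A# B C# D# E# F# G#.
That puts A# below B.
2 letter names make it a second; at 1 semitone (a half step narrower than major) the quality is minor.

minor second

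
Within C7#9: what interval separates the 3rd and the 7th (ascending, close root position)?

C7#9: C E G Bb D#.
That puts E below Bb.
5 letter names make it a fifth; at 6 semitones (a half step narrower than perfect) the quality is diminished.

diminished fifth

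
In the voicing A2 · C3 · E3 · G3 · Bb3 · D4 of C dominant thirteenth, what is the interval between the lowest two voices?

m3

Those voices are A2 and C3.
From A to C: 3 semitones over a third = minor.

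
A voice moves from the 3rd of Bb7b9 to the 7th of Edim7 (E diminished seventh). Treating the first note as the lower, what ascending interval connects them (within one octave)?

diminished octave

Bb7b9 has D as its 3rd, and Edim7 (E diminished seventh) has Db as its 7th.
D up to Db is 11 semitones, a half step narrower than a perfect octave, so the interval is diminished.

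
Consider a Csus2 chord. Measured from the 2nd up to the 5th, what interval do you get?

perfect fourth

C sus2 is spelled C, D, G.
So we need the interval from D up to G.
Counting 4 letters and 5 half steps from D gives a perfect fourth.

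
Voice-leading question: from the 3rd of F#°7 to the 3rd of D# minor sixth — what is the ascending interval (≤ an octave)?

major sixth

The 3rd of F#°7 is A; the 3rd of D# minor sixth is F#.
Counting 6 letters and 9 half steps from A gives a major sixth.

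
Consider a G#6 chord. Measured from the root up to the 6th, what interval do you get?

G#6 (G# major sixth): G# B# D# E#.
The root is G# and the 6th is E#.
From G# to E# is 9 semitones, exactly the major sixth.

major sixth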